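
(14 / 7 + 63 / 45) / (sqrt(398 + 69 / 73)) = 17*sqrt(2125979) / 145615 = 0.17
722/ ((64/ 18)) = 3249/ 16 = 203.06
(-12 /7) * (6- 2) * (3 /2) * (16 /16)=-72 /7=-10.29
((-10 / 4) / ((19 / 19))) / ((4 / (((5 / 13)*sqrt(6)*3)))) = -75*sqrt(6) / 104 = -1.77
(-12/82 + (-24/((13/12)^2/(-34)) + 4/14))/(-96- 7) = -33730408/4995809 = -6.75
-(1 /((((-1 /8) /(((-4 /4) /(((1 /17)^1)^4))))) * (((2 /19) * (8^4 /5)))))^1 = -7934495 /1024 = -7748.53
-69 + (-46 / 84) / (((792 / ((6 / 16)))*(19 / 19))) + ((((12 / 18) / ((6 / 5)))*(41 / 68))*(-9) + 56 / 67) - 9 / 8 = -7305166501 / 101033856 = -72.30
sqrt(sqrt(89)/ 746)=sqrt(746)*89^(1/ 4)/ 746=0.11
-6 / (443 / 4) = -24 / 443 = -0.05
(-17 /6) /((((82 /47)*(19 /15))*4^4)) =-3995 /797696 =-0.01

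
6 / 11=0.55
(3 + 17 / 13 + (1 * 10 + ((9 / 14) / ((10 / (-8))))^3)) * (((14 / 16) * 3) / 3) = 3949467 / 318500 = 12.40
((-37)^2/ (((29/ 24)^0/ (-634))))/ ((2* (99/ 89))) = -38623597/ 99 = -390137.34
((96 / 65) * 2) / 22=96 / 715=0.13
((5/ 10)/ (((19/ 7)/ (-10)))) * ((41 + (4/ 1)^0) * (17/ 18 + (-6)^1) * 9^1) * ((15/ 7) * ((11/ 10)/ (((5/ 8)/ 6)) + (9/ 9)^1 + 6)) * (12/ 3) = 10067148/ 19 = 529849.89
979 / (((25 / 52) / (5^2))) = 50908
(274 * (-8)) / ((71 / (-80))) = 175360 / 71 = 2469.86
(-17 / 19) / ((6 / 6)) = -17 / 19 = -0.89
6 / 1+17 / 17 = 7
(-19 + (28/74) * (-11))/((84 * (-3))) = 857/9324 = 0.09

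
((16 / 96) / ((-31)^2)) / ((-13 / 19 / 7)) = -0.00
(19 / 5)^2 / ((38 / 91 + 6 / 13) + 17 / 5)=32851 / 9735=3.37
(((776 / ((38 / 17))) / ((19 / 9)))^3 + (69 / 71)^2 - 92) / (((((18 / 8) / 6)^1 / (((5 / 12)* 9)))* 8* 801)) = 5272872596793393065 / 759855148731684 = 6939.31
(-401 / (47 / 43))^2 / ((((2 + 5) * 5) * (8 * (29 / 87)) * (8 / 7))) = 891963147 / 706880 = 1261.83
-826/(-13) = 826/13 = 63.54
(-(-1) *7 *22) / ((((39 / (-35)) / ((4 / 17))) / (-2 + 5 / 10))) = 10780 / 221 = 48.78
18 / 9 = 2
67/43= 1.56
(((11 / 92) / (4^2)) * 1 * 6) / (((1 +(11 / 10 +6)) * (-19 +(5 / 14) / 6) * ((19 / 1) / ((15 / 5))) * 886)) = -385 / 7392078744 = -0.00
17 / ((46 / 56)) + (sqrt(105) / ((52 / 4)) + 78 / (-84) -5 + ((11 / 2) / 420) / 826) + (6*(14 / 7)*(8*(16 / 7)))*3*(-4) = -2617.59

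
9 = 9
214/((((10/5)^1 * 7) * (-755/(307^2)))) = -10084643/5285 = -1908.16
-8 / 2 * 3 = -12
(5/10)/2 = 1/4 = 0.25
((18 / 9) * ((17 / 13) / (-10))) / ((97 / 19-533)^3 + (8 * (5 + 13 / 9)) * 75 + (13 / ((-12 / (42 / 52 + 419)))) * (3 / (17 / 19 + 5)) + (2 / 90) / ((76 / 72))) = 313428864 / 176292845680028857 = 0.00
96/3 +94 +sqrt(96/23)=4*sqrt(138)/23 +126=128.04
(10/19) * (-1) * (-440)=4400/19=231.58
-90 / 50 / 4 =-9 / 20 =-0.45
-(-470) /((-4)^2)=29.38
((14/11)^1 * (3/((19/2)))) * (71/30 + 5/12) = 1169/1045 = 1.12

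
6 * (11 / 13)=66 / 13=5.08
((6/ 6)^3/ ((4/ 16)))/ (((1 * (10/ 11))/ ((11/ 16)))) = 121/ 40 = 3.02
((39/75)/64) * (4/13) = 1/400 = 0.00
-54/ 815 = -0.07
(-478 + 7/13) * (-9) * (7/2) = 391041/26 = 15040.04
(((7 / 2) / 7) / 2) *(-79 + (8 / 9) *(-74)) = -1303 / 36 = -36.19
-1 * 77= -77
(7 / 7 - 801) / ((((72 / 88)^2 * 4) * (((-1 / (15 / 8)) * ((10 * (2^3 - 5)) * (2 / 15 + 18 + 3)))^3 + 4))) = 756250 / 97858589811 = 0.00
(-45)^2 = 2025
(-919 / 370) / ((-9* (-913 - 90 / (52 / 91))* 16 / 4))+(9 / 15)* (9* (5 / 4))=24061934 / 3564765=6.75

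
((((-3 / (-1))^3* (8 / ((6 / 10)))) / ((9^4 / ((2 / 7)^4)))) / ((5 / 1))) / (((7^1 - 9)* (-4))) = 16 / 1750329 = 0.00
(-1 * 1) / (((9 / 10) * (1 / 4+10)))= -40 / 369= -0.11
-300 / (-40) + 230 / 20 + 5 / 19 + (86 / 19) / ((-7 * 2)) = 2519 / 133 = 18.94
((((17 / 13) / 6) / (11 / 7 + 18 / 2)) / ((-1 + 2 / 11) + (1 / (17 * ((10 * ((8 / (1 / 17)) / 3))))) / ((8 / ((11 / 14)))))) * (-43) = 36437952320 / 33628533471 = 1.08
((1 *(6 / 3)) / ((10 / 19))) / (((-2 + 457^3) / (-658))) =-12502 / 477219955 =-0.00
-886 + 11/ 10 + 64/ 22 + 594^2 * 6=232774741/ 110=2116134.01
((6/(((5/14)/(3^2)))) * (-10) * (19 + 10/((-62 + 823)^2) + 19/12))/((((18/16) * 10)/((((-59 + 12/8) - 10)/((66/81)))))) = 1459896929442/6370331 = 229171.28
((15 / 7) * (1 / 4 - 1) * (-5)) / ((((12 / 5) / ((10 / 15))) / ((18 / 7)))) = 1125 / 196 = 5.74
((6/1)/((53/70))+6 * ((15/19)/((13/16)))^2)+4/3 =144755648/9700431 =14.92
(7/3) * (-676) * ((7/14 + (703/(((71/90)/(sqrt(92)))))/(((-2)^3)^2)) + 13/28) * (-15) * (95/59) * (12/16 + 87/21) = 296937225/1652 + 347911448625 * sqrt(23)/67024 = 25074180.29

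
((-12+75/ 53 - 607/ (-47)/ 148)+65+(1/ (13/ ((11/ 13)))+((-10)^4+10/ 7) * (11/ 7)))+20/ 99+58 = 4784263977141749/ 302241031092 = 15829.30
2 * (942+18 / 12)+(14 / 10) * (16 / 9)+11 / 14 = 1190873 / 630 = 1890.27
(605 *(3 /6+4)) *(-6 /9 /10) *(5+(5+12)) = -3993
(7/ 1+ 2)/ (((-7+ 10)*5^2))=3/ 25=0.12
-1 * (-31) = 31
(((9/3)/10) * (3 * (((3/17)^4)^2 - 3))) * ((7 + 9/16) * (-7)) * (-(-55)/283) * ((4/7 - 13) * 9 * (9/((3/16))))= -294432723103241151/1974139355803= -149144.85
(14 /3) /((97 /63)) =294 /97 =3.03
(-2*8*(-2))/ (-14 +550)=4/ 67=0.06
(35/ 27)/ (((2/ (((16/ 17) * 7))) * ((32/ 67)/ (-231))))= -1263955/ 612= -2065.29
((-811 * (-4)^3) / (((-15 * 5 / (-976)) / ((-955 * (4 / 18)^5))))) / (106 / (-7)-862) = 541841219584 / 1359603225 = 398.53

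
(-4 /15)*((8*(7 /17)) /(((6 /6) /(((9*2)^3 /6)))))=-72576 /85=-853.84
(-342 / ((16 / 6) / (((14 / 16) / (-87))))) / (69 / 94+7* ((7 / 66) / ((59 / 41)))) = 109536273 / 106147424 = 1.03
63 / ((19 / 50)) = 165.79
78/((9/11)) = 286/3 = 95.33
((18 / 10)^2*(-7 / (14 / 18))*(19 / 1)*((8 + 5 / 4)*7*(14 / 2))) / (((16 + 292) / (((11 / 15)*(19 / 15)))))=-7573419 / 10000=-757.34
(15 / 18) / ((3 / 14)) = 35 / 9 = 3.89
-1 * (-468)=468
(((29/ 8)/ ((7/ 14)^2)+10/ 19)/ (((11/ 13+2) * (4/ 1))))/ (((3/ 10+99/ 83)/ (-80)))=-61610900/ 871017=-70.73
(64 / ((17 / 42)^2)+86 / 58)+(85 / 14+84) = 56578195 / 117334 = 482.20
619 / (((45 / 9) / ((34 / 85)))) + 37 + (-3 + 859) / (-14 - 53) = 123521 / 1675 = 73.74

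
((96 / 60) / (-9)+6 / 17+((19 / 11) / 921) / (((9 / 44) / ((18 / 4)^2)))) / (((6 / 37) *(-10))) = -3135491 / 14091300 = -0.22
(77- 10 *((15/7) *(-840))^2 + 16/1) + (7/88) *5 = -2851191781/88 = -32399906.60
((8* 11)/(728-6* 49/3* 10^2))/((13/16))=-88/7371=-0.01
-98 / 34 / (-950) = 49 / 16150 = 0.00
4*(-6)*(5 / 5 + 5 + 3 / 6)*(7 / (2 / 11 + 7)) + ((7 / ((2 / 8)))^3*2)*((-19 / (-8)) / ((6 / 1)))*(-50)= -869085.38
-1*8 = -8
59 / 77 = 0.77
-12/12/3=-1/3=-0.33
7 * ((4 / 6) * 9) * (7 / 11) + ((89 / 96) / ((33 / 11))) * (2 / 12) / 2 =1017043 / 38016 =26.75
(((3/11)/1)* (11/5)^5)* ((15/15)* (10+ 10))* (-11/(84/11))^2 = 214358881/367500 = 583.29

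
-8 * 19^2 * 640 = -1848320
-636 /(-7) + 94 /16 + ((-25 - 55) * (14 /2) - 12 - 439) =-51199 /56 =-914.27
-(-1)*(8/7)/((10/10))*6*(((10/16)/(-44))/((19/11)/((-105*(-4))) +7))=-450/32359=-0.01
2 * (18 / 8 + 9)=45 / 2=22.50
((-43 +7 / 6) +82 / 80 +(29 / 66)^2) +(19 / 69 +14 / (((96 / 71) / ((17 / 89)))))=-6841298749 / 178334640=-38.36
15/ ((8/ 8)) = 15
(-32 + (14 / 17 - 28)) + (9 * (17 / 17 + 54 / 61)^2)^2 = 226909244579 / 235379297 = 964.02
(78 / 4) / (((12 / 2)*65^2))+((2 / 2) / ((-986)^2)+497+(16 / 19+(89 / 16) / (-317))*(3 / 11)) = 41634778106711563 / 83734172064400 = 497.23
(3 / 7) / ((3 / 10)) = 10 / 7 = 1.43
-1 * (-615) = 615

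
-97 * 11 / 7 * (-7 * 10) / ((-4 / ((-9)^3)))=3889215 / 2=1944607.50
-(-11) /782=11 /782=0.01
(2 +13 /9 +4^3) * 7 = 4249 /9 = 472.11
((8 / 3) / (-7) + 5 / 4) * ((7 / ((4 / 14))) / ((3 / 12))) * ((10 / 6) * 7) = 993.61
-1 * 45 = -45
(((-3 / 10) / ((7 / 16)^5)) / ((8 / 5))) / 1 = -196608 / 16807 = -11.70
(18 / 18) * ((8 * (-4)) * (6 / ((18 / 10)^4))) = -40000 / 2187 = -18.29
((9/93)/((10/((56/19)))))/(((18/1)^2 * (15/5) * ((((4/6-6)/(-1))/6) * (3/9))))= 7/70680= 0.00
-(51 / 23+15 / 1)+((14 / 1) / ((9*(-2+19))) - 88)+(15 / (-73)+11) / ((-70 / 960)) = -455243630 / 1798209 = -253.17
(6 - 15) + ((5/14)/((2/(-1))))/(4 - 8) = -8.96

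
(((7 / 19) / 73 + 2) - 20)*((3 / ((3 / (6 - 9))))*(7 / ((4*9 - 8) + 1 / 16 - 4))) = 108912 / 6935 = 15.70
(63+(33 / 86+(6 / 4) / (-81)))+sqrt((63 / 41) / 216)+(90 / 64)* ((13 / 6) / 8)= sqrt(1722) / 492+37892699 / 594432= 63.83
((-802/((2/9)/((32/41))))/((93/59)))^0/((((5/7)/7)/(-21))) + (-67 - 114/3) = -1554/5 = -310.80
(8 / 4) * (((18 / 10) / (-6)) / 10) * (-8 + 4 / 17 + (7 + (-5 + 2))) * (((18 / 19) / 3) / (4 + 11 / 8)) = 4608 / 347225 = 0.01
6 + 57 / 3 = 25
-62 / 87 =-0.71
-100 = -100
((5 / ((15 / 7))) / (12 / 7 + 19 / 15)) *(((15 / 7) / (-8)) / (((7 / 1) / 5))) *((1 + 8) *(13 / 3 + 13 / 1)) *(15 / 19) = -219375 / 11894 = -18.44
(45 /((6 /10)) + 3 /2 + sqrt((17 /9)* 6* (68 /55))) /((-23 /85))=-13005 /46 - 578* sqrt(330) /759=-296.55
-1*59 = -59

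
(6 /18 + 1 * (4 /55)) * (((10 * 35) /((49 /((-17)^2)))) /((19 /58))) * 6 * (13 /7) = 291994040 /10241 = 28512.26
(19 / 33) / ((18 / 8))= 76 / 297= 0.26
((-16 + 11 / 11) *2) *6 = -180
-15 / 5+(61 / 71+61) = 4179 / 71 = 58.86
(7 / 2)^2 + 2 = 14.25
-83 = -83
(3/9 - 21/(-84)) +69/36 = 5/2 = 2.50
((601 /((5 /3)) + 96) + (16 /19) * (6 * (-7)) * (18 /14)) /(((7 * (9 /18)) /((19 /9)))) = 26038 /105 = 247.98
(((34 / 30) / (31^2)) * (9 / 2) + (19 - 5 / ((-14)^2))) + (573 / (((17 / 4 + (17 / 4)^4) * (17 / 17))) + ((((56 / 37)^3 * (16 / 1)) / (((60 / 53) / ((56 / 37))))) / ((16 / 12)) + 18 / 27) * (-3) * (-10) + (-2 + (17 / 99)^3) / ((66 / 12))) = 43239415874124894771443671 / 25300589555786406675660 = 1709.03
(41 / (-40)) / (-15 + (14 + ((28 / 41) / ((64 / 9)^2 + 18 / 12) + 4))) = -405121 / 1190904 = -0.34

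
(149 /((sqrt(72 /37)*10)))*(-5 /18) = -149*sqrt(74) /432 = -2.97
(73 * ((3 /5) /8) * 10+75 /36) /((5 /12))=682 /5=136.40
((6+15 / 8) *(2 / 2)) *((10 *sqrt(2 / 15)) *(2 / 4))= 21 *sqrt(30) / 8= 14.38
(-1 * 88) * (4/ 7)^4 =-22528/ 2401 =-9.38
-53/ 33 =-1.61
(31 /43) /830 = 31 /35690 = 0.00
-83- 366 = -449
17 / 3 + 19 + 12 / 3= 86 / 3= 28.67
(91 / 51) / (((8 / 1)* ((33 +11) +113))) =91 / 64056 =0.00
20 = 20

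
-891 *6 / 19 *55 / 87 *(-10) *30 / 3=9801000 / 551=17787.66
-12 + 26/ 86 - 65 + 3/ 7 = -22957/ 301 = -76.27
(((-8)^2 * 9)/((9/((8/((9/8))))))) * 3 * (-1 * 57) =-77824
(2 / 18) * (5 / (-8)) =-5 / 72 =-0.07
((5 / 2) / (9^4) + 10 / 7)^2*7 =17227875025 / 1205308188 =14.29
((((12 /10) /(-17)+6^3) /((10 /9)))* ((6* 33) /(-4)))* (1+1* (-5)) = 16353414 /425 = 38478.62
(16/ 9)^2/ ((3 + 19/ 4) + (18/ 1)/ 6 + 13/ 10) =5120/ 19521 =0.26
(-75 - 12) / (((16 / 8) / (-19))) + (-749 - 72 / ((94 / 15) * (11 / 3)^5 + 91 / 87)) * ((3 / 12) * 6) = -130434686667 / 439135591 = -297.03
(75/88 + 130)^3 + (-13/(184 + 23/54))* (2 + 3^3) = 15205726090692149/6786779648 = 2240492.09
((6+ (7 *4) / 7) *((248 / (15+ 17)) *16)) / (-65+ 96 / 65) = -80600 / 4129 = -19.52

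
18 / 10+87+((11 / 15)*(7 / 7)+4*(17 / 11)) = 95.72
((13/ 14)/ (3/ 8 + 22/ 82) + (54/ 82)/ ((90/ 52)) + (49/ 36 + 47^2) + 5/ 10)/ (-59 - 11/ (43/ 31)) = -1037110227973/ 31370948280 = -33.06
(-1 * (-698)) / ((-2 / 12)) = -4188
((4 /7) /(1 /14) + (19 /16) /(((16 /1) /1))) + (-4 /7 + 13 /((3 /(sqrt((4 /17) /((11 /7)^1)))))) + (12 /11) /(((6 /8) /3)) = 26 * sqrt(1309) /561 + 233911 /19712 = 13.54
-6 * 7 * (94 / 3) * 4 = -5264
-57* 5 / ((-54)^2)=-95 / 972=-0.10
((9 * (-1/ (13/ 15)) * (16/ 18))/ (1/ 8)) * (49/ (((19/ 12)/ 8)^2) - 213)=-359703360/ 4693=-76646.78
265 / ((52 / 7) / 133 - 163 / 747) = -184296105 / 112909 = -1632.25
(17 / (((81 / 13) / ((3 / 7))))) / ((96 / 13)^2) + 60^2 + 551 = 7230348773 / 1741824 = 4151.02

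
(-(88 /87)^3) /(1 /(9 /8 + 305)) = -208615616 /658503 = -316.80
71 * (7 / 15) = 497 / 15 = 33.13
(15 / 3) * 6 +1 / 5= 151 / 5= 30.20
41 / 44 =0.93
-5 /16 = -0.31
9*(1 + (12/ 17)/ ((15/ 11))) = 1161/ 85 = 13.66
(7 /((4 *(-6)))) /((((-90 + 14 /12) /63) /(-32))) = -3528 /533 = -6.62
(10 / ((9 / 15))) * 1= 50 / 3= 16.67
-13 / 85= -0.15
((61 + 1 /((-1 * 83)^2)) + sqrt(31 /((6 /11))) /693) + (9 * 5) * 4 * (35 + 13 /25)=sqrt(2046) /4158 + 222328702 /34445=6454.61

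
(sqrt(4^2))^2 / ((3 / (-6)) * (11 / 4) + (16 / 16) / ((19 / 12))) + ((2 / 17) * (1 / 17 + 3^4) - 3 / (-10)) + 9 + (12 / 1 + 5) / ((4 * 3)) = -2486749 / 1959420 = -1.27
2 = 2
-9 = -9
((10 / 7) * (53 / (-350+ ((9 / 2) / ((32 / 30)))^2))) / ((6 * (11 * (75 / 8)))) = -434176 / 1178706375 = -0.00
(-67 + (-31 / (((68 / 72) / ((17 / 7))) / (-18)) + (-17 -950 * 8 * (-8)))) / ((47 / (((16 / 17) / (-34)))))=-3480448 / 95081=-36.61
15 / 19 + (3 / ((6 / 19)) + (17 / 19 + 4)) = 577 / 38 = 15.18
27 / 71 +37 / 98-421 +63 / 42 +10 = -1422014 / 3479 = -408.74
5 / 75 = 1 / 15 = 0.07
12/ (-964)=-3/ 241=-0.01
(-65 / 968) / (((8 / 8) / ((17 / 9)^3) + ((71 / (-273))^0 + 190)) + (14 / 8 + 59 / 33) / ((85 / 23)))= -4790175 / 13704197518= -0.00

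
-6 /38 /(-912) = 1 /5776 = 0.00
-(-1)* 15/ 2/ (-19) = -15/ 38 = -0.39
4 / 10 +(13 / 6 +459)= 461.57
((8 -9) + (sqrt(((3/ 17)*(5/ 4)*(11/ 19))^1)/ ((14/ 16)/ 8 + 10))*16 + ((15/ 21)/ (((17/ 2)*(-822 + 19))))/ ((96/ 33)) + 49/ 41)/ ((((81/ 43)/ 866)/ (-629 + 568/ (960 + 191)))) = -170277159936*sqrt(53295)/ 240537131 -184865622356259/ 3279585736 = -219793.22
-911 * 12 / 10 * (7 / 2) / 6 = -6377 / 10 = -637.70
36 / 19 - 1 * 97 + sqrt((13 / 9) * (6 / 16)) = -1807 / 19 + sqrt(78) / 12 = -94.37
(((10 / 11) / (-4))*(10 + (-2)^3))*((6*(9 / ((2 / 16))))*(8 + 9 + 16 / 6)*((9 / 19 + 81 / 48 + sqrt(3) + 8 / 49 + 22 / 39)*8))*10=-118808559600 / 133133 - 3398400*sqrt(3) / 11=-1427514.26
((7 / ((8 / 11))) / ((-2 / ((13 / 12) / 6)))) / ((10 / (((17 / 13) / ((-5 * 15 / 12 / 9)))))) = 1309 / 8000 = 0.16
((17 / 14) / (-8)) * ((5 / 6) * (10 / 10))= -85 / 672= -0.13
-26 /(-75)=26 /75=0.35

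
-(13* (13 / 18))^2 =-28561 / 324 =-88.15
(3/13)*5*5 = 75/13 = 5.77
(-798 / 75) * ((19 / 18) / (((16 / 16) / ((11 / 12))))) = -10.30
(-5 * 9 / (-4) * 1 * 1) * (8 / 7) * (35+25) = 5400 / 7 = 771.43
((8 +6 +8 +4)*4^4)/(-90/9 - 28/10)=-520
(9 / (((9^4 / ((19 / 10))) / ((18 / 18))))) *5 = 19 / 1458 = 0.01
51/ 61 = 0.84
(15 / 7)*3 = 45 / 7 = 6.43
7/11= 0.64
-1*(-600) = 600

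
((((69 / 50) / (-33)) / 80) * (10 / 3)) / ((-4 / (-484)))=-253 / 1200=-0.21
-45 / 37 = -1.22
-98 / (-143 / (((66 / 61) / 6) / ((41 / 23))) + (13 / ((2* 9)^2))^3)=10951936128 / 157977055483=0.07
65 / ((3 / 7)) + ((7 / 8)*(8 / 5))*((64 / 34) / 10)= 193711 / 1275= 151.93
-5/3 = -1.67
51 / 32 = 1.59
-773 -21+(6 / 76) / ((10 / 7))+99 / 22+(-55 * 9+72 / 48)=-1282.94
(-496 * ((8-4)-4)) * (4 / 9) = 0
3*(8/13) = 24/13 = 1.85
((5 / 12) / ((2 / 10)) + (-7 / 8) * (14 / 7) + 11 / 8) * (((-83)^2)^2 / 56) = 1945791161 / 1344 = 1447761.28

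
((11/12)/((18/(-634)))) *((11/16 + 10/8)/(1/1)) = -108097/1728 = -62.56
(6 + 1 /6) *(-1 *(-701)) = 25937 /6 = 4322.83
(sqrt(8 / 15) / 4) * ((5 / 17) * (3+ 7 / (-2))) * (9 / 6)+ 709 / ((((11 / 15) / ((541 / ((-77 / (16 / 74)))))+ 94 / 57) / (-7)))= -2040587080 / 479573 -sqrt(30) / 136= -4255.05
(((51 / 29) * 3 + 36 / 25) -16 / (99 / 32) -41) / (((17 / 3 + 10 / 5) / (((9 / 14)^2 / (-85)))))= 0.03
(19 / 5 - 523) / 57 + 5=-1171 / 285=-4.11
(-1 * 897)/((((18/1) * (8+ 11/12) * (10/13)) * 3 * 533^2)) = -23/2698005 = -0.00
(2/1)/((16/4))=1/2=0.50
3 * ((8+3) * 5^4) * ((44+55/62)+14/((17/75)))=2318476875/1054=2199693.43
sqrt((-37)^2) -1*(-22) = 59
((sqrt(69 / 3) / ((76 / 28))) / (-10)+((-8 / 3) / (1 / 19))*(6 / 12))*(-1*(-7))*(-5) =49*sqrt(23) / 38+2660 / 3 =892.85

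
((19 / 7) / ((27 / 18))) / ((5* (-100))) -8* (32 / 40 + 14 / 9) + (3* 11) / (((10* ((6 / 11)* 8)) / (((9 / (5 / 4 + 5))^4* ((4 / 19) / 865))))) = -18.85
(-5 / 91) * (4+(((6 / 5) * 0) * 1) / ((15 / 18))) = -20 / 91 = -0.22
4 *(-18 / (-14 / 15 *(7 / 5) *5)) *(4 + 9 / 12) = 2565 / 49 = 52.35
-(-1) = 1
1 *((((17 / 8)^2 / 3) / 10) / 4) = 289 / 7680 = 0.04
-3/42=-1/14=-0.07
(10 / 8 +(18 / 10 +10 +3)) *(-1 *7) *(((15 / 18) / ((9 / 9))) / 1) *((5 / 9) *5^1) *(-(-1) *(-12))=18725 / 6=3120.83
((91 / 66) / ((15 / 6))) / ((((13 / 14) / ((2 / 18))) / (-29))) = -2842 / 1485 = -1.91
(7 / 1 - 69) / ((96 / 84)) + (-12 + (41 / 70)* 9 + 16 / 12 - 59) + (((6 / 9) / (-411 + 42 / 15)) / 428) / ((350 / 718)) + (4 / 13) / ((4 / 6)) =-722673989 / 6114836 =-118.18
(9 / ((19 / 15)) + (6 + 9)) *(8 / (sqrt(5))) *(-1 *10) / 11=-6720 *sqrt(5) / 209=-71.90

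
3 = 3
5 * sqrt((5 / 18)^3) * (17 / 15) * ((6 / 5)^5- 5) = -133433 * sqrt(10) / 202500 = -2.08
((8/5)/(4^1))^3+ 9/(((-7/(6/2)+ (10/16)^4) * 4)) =-3241624/3349625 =-0.97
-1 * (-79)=79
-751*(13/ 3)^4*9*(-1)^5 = 2383256.78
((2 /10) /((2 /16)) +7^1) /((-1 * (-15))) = 43 /75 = 0.57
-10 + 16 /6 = -22 /3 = -7.33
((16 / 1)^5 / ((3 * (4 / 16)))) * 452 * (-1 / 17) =-1895825408 / 51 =-37173047.22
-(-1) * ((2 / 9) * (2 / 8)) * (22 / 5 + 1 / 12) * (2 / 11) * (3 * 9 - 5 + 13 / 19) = 115939 / 112860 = 1.03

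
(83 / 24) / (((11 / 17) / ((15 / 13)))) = 7055 / 1144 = 6.17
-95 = -95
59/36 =1.64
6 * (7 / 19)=42 / 19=2.21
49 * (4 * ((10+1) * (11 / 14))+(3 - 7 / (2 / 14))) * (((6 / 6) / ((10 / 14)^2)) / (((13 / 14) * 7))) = -10976 / 65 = -168.86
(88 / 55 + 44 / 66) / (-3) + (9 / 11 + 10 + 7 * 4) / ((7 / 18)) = 49036 / 495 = 99.06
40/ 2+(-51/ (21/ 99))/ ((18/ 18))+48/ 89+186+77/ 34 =-669871/ 21182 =-31.62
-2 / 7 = -0.29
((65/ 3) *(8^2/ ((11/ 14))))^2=3114690.17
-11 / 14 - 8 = -8.79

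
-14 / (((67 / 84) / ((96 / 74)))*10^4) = -3528 / 1549375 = -0.00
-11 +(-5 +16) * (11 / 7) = 44 / 7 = 6.29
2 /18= 1 /9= 0.11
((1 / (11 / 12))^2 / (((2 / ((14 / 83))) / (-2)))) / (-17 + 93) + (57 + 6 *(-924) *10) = -10568018415 / 190817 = -55383.00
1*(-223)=-223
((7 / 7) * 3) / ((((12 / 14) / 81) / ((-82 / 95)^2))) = 1906254 / 9025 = 211.22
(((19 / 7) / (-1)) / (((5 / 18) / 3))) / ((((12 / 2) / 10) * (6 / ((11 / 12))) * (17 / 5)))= -2.20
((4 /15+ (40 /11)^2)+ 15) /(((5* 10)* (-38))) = -51709 /3448500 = -0.01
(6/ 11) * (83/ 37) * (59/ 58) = 14691/ 11803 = 1.24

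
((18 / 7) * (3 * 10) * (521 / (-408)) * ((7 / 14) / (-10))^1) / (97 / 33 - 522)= -154737 / 16306808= -0.01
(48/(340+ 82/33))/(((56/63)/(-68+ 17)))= -45441/5651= -8.04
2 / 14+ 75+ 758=5832 / 7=833.14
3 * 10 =30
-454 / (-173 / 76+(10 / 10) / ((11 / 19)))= 379544 / 459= 826.89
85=85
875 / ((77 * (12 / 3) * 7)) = 125 / 308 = 0.41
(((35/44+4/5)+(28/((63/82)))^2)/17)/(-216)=-23696911/65435040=-0.36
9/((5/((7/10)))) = 63/50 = 1.26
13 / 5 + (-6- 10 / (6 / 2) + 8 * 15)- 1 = 1684 / 15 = 112.27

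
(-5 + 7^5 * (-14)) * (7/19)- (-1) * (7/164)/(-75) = -20259588433/233700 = -86690.58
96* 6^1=576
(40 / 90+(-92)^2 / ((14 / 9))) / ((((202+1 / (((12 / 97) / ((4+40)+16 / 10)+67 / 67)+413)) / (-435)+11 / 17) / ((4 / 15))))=36844574700520 / 4638560067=7943.11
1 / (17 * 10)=0.01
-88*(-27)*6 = 14256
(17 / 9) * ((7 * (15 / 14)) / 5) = 17 / 6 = 2.83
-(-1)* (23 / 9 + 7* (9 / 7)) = 104 / 9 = 11.56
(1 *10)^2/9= 11.11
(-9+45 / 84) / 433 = -237 / 12124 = -0.02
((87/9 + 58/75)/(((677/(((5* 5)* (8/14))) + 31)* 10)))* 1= 58/4355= 0.01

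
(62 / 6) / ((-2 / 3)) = -31 / 2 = -15.50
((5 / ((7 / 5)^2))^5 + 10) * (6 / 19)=37.27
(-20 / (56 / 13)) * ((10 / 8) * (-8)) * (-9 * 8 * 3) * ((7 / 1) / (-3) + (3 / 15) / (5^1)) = 160992 / 7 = 22998.86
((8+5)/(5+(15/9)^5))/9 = 351/4340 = 0.08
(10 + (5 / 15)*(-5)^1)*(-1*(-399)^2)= -1326675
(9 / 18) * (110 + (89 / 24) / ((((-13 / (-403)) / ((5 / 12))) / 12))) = 16435 / 48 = 342.40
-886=-886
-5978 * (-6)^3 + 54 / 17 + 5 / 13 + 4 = 1291255.56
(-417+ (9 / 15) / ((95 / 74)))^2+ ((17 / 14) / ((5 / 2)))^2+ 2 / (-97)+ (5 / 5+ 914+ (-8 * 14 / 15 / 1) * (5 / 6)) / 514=860723552194228027 / 4960902161250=173501.42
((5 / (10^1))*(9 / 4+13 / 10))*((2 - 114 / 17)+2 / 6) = -15833 / 2040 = -7.76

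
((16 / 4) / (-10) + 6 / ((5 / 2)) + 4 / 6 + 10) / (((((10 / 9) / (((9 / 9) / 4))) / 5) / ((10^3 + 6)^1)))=28671 / 2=14335.50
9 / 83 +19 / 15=1712 / 1245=1.38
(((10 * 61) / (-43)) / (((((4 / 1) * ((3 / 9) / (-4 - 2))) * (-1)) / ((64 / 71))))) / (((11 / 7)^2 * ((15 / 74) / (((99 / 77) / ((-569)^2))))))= -54601344 / 119601522293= -0.00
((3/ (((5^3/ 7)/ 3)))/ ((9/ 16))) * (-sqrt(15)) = -112 * sqrt(15)/ 125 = -3.47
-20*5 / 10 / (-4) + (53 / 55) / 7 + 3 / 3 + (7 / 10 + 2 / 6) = 1079 / 231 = 4.67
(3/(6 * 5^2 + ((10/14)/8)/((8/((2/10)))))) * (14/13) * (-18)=-338688/873613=-0.39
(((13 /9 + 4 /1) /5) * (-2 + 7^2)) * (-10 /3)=-4606 /27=-170.59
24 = 24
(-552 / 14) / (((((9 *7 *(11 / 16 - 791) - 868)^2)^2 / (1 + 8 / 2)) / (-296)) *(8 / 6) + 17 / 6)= 2230845440 / 335673381407650512397983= 0.00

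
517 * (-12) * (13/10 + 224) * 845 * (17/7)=-20078839638/7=-2868405662.57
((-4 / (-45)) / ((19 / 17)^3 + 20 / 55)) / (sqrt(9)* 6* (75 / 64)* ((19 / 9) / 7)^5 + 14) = 28251785003904 / 7859621054667035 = 0.00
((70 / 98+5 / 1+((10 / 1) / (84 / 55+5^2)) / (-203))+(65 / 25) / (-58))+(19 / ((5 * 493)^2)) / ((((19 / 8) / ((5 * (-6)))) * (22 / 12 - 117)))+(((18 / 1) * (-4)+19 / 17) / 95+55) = 19528158358667831 / 325895841483730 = 59.92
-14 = -14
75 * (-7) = -525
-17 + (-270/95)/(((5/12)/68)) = -45679/95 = -480.83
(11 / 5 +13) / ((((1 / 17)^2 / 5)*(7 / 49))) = 153748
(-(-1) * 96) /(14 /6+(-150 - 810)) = -288 /2873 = -0.10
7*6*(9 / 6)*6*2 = 756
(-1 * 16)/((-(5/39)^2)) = 973.44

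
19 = 19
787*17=13379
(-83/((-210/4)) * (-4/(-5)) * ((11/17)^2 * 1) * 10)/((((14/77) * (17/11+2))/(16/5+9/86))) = 27.15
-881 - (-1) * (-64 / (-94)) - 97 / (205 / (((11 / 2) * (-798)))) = 11527576 / 9635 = 1196.43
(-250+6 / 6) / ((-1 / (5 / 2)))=622.50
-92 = -92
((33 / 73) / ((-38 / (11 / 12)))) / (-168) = 121 / 1864128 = 0.00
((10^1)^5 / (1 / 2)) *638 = 127600000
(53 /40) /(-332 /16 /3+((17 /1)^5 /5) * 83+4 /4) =3 /53365178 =0.00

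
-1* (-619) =619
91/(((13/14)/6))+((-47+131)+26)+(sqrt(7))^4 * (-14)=12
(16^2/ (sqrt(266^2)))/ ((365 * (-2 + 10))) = 16/ 48545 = 0.00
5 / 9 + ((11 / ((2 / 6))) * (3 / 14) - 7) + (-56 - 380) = -54857 / 126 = -435.37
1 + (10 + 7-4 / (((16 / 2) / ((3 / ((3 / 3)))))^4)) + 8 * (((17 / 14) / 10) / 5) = 3246241 / 179200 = 18.12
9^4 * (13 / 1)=85293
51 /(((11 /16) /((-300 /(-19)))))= 244800 /209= 1171.29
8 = 8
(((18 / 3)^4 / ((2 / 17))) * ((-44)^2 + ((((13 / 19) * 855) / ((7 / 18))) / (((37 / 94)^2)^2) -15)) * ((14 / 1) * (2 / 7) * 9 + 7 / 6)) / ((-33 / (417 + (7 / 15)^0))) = -4394330526918352536 / 13119127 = -334956017036.68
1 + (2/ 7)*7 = 3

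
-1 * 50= -50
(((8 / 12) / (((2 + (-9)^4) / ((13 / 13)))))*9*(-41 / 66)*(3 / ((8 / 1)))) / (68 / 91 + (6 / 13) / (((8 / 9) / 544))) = -11193 / 14884463968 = -0.00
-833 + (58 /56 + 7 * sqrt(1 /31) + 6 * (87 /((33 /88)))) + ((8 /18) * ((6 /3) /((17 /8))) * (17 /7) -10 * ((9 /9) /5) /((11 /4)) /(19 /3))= 7 * sqrt(31) /31 + 29543417 /52668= 562.19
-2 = -2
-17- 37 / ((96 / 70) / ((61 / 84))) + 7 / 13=-269969 / 7488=-36.05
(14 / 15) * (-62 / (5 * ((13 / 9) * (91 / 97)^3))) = -339514356 / 34987225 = -9.70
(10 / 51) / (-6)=-5 / 153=-0.03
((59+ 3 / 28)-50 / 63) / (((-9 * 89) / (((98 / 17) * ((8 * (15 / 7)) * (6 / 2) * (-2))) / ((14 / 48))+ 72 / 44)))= 310108585 / 2097018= 147.88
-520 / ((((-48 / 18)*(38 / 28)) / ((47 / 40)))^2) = -12664197 / 231040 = -54.81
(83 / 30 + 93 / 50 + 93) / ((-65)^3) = -7322 / 20596875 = -0.00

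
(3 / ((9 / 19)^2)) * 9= 361 / 3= 120.33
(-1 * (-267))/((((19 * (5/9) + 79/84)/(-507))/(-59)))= 2012666292/2897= 694741.56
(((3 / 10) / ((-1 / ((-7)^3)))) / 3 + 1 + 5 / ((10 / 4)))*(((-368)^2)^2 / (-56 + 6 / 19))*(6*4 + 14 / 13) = -20024221663232 / 65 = -308064948665.11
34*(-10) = -340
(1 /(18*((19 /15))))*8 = 20 /57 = 0.35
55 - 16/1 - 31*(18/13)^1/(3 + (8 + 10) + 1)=5298/143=37.05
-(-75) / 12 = 25 / 4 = 6.25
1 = 1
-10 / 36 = -5 / 18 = -0.28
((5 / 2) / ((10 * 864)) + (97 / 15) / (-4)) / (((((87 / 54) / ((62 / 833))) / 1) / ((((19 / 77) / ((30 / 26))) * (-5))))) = 12580451 / 157560480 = 0.08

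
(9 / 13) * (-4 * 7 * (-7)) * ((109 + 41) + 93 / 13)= 3603852 / 169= 21324.57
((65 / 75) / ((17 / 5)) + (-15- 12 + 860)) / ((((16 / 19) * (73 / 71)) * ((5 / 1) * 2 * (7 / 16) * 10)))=14331776 / 651525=22.00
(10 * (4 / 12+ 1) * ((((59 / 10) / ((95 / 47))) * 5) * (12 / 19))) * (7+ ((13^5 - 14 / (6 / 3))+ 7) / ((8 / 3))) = 6177883510 / 361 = 17113250.72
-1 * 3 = -3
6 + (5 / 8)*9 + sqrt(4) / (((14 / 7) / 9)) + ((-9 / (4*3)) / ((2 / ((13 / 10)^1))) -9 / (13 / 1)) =20223 / 1040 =19.45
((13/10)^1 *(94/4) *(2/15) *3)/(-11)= -611/550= -1.11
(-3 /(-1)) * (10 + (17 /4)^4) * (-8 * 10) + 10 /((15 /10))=-3873325 /48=-80694.27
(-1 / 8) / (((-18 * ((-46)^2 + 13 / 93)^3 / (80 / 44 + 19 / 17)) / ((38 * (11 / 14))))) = 932249763 / 14512721013983003504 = 0.00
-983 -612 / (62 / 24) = -37817 / 31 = -1219.90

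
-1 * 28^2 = -784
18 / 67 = 0.27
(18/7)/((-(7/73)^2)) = -95922/343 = -279.66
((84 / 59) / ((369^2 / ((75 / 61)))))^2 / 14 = 35000 / 2964723112431441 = 0.00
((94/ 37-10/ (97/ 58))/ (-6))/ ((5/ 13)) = 26741/ 17945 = 1.49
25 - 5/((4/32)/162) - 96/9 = -19397/3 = -6465.67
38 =38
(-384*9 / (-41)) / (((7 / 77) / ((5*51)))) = 9694080 / 41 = 236440.98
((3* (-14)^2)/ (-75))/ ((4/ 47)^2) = -108241/ 100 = -1082.41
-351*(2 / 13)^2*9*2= -1944 / 13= -149.54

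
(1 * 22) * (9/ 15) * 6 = 396/ 5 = 79.20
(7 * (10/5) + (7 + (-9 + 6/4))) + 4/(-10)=131/10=13.10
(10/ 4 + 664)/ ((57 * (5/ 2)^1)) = 1333/ 285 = 4.68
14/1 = 14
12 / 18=2 / 3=0.67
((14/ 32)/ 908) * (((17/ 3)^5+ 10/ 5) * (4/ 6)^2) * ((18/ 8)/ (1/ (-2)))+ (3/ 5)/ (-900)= -1242947221/ 220644000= -5.63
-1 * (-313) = 313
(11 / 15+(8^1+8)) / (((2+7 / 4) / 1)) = 1004 / 225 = 4.46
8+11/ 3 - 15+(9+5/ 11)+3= 301/ 33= 9.12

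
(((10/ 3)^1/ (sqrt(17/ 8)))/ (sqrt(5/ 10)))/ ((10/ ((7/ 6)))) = 14 * sqrt(17)/ 153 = 0.38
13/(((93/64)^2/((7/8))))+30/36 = 107599/17298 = 6.22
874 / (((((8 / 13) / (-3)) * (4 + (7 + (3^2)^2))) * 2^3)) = -741 / 128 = -5.79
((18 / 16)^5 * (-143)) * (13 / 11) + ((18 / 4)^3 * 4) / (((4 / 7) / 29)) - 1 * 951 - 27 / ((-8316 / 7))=6215152325 / 360448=17242.85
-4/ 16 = -1/ 4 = -0.25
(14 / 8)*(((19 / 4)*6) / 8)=399 / 64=6.23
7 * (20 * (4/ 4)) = 140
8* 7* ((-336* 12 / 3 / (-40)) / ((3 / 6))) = 3763.20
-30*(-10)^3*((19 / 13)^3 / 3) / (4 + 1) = 13718000 / 2197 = 6243.97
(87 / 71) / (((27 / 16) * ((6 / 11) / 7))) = 17864 / 1917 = 9.32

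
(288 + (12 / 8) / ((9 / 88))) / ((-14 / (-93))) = 14074 / 7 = 2010.57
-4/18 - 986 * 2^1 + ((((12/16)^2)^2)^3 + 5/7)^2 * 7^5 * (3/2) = 61084336164227436029/5066549580791808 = 12056.40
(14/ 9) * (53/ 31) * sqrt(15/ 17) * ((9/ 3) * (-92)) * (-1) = 68264 * sqrt(255)/ 1581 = 689.49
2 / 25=0.08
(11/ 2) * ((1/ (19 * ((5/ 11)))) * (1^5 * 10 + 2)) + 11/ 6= 5401/ 570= 9.48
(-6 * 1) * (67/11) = -402/11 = -36.55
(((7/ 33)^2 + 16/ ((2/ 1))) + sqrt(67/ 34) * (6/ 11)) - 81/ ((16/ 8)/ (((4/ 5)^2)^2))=-7.78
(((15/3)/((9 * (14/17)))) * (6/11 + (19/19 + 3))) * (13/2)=27625/1386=19.93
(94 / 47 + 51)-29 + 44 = 68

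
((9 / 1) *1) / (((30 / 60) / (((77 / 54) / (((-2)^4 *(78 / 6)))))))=0.12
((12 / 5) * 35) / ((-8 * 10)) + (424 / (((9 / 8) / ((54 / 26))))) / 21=65929 / 1820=36.22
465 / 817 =0.57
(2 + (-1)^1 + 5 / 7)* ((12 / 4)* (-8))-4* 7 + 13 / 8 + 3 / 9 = -11287 / 168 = -67.18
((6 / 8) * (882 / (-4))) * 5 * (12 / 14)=-2835 / 4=-708.75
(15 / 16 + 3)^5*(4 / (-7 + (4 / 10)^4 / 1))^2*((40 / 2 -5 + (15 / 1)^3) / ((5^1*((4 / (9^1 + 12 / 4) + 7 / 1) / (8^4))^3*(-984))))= -4306380647385600000000 / 115210786339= -37378276672.07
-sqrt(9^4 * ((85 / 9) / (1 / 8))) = -54 * sqrt(170) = -704.07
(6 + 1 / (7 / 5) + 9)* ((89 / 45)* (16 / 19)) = 31328 / 1197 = 26.17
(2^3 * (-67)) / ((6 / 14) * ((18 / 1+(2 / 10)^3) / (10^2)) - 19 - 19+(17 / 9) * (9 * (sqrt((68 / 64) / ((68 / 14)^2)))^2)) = 750400000 / 52020077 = 14.43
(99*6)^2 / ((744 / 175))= 5145525 / 62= 82992.34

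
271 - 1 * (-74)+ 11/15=5186/15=345.73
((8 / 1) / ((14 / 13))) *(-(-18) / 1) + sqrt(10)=sqrt(10) + 936 / 7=136.88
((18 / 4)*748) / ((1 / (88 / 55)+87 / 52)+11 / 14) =2450448 / 2245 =1091.51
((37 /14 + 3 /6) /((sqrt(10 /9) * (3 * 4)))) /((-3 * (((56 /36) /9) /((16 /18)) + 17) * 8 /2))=-33 * sqrt(10) /86660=-0.00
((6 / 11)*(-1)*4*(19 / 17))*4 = -1824 / 187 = -9.75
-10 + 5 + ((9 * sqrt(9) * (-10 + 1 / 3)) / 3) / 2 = -97 / 2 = -48.50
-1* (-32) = 32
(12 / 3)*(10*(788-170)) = 24720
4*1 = 4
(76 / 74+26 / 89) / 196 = 1086 / 161357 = 0.01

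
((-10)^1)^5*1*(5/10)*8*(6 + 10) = -6400000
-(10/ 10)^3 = -1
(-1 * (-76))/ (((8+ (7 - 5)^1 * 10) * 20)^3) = 19/ 43904000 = 0.00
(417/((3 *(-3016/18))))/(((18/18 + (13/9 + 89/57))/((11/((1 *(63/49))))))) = -1830213/1032980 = -1.77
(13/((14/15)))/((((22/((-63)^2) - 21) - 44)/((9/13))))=-76545/515926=-0.15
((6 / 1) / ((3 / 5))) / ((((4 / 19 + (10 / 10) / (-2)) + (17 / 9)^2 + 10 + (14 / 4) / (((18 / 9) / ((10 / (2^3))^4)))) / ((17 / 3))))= 89303040 / 27659077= 3.23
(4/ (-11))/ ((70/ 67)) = -134/ 385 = -0.35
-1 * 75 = -75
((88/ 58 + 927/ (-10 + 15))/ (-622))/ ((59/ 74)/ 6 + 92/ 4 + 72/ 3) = -6016866/ 943703065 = -0.01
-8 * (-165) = 1320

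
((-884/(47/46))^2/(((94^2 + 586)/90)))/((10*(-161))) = -323522784/72846193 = -4.44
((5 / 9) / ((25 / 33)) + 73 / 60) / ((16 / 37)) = 1443 / 320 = 4.51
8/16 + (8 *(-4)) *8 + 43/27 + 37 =-11713/54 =-216.91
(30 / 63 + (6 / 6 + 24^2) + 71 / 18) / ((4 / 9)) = 73259 / 56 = 1308.20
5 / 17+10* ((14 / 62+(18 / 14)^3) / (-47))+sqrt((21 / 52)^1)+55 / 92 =306152645 / 781610564+sqrt(273) / 26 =1.03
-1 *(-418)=418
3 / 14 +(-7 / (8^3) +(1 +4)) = 18639 / 3584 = 5.20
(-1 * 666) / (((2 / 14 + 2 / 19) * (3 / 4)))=-39368 / 11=-3578.91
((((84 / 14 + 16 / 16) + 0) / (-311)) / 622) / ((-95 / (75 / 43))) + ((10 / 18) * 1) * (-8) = -6321683615 / 1422379026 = -4.44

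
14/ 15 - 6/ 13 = 92/ 195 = 0.47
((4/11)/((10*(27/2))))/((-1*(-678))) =2/503415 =0.00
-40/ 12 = -10/ 3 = -3.33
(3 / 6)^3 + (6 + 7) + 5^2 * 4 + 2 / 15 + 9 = 14671 / 120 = 122.26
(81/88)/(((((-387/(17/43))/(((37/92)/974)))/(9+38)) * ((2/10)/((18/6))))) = -0.00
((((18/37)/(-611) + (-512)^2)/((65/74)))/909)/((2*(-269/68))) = -80597535704/1942230303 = -41.50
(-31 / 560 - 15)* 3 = -25293 / 560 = -45.17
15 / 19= 0.79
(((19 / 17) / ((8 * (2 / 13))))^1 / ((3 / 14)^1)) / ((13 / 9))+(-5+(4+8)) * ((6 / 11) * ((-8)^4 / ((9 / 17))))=132592495 / 4488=29543.78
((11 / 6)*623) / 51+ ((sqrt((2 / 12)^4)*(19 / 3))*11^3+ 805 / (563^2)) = 149303703019 / 581955084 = 256.56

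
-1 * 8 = -8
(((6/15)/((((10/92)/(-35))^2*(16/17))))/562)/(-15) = -440657/84300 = -5.23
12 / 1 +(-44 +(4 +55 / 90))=-493 / 18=-27.39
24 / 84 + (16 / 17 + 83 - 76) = 8.23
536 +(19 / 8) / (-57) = 12863 / 24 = 535.96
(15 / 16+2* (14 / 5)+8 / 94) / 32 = 24901 / 120320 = 0.21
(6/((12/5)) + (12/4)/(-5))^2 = 361/100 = 3.61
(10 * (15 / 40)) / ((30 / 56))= 7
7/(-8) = -7/8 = -0.88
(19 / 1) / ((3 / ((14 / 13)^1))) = 266 / 39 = 6.82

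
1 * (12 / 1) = 12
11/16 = 0.69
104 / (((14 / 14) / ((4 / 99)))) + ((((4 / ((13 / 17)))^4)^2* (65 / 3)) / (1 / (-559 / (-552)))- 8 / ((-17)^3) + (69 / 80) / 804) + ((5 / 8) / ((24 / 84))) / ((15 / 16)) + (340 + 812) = 1581912328360733468878963 / 128632935350645440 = 12297879.42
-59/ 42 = -1.40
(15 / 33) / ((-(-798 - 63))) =5 / 9471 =0.00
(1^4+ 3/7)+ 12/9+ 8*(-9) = -1454/21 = -69.24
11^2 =121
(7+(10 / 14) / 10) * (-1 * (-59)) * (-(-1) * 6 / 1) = 17523 / 7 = 2503.29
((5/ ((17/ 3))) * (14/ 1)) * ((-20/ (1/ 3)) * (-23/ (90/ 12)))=38640/ 17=2272.94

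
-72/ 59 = -1.22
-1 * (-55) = 55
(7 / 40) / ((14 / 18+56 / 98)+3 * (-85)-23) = -441 / 697160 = -0.00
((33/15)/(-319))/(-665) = 1/96425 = 0.00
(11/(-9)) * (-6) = 7.33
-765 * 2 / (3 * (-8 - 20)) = 255 / 14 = 18.21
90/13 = 6.92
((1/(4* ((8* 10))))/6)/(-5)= -1/9600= -0.00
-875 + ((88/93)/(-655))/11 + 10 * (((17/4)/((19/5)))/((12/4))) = -2016794429/2314770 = -871.27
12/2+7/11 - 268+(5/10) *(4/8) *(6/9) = -261.20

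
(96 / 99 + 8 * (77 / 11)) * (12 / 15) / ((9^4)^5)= 1504 / 401202960148878650433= 0.00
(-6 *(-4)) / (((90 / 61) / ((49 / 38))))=5978 / 285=20.98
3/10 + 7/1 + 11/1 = 183/10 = 18.30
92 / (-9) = -92 / 9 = -10.22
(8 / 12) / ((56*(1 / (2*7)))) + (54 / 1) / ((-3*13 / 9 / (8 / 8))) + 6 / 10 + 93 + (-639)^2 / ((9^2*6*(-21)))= 169112 / 4095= 41.30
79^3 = 493039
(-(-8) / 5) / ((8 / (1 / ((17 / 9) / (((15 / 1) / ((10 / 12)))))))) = 162 / 85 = 1.91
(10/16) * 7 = 35/8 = 4.38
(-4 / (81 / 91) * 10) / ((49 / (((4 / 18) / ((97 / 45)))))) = -5200 / 54999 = -0.09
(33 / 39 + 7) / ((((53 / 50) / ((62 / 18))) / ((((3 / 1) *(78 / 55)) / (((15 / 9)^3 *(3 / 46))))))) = 359.26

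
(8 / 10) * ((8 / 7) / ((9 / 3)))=32 / 105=0.30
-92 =-92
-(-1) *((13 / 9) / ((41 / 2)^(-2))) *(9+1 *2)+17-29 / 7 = 1685921 / 252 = 6690.16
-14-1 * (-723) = 709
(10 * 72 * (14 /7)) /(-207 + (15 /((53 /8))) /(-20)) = -25440 /3659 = -6.95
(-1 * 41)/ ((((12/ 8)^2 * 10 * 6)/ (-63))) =287/ 15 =19.13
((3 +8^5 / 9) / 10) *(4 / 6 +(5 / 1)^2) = 505043 / 54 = 9352.65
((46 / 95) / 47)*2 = 92 / 4465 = 0.02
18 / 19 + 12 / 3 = 94 / 19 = 4.95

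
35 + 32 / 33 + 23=1946 / 33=58.97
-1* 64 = -64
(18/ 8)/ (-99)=-1/ 44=-0.02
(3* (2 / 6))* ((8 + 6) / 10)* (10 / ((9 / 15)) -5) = 49 / 3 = 16.33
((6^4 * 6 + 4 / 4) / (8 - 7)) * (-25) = -194425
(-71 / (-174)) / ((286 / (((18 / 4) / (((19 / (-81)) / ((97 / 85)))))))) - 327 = -17522085021 / 53579240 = -327.03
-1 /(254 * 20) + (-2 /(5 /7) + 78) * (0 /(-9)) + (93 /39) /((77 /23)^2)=83229843 /391551160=0.21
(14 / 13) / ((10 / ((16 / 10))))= 56 / 325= 0.17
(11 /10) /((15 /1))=11 /150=0.07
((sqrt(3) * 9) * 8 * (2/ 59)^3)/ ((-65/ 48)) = -27648 * sqrt(3)/ 13349635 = -0.00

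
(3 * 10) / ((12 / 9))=45 / 2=22.50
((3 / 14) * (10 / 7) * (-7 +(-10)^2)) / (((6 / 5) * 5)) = 465 / 98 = 4.74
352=352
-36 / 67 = -0.54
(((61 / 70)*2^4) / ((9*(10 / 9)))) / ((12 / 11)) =671 / 525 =1.28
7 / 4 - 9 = -29 / 4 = -7.25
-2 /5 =-0.40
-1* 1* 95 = -95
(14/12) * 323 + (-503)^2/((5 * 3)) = 172441/10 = 17244.10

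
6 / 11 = 0.55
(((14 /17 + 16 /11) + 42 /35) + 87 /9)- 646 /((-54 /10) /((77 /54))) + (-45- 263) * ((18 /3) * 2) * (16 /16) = -3512.27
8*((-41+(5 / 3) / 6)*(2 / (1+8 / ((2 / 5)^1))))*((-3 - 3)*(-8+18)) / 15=23456 / 189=124.11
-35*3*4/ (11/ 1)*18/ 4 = -1890/ 11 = -171.82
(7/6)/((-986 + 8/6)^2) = 0.00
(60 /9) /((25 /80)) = 64 /3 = 21.33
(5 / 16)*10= 25 / 8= 3.12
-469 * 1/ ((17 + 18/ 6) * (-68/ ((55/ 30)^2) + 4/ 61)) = 3461689/ 2976880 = 1.16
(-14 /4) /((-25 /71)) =497 /50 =9.94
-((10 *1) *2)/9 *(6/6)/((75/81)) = -12/5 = -2.40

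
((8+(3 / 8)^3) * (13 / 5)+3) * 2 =61279 / 1280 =47.87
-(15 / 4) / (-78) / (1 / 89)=445 / 104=4.28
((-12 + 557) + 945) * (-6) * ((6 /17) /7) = -53640 /119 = -450.76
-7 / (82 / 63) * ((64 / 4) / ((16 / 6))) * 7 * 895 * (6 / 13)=-49731570 / 533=-93305.01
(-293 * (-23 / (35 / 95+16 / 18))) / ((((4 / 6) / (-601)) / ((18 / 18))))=-2077721307 / 430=-4831910.02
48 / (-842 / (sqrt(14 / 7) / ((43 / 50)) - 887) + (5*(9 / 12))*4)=1113691020528 / 370053314041 - 86894400*sqrt(2) / 370053314041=3.01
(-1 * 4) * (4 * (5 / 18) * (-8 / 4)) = 80 / 9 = 8.89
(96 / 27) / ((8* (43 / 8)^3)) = 2048 / 715563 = 0.00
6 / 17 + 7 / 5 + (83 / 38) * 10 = 38106 / 1615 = 23.60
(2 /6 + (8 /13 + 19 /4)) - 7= -203 /156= -1.30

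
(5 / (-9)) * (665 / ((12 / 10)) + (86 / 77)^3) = -7608942805 / 24652782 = -308.64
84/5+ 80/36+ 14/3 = 1066/45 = 23.69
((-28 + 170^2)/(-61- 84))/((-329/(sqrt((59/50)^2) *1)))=851724/1192625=0.71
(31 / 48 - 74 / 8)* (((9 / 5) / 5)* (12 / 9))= -413 / 100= -4.13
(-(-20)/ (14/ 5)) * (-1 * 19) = -950/ 7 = -135.71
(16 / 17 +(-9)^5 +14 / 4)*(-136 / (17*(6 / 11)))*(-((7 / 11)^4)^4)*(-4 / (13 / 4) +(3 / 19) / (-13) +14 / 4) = -1413.66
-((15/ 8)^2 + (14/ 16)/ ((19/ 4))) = -4499/ 1216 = -3.70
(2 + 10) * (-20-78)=-1176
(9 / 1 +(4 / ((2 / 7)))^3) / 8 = 2753 / 8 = 344.12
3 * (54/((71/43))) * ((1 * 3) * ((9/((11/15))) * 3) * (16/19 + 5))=939469590/14839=63310.84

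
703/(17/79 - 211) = -55537/16652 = -3.34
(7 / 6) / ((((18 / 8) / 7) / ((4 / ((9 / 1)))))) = 1.61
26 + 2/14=183/7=26.14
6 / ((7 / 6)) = 36 / 7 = 5.14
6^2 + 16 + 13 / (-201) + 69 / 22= 243527 / 4422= 55.07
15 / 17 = 0.88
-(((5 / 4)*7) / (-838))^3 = 0.00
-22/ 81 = -0.27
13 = 13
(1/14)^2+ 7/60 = 179/1470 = 0.12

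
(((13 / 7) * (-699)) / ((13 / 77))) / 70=-7689 / 70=-109.84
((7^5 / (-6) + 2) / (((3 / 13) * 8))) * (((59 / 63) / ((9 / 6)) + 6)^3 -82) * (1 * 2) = -153807286134125 / 243045684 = -632832.82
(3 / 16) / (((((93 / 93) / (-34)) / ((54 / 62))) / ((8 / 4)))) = -1377 / 124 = -11.10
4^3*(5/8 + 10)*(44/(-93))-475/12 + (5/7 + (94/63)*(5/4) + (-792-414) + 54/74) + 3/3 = -451774231/289044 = -1562.99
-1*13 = -13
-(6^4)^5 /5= -3656158440062976 /5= -731231688012595.20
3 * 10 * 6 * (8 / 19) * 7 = 10080 / 19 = 530.53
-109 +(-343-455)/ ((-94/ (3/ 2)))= -96.27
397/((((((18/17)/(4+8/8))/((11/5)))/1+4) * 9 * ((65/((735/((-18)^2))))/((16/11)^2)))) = 10582432/13308867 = 0.80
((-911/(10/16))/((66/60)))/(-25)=14576/275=53.00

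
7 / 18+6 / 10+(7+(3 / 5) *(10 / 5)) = 827 / 90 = 9.19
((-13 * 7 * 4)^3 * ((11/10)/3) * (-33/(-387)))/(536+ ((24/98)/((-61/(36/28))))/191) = -2915122815909304/1036198759725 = -2813.29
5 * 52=260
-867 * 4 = -3468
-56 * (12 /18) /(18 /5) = -280 /27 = -10.37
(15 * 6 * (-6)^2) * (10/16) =2025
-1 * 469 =-469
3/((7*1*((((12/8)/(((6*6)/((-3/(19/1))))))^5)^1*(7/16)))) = -3894566977536/49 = -79480958725.22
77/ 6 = 12.83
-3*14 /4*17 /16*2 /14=-51 /32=-1.59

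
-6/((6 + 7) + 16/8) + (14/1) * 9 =628/5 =125.60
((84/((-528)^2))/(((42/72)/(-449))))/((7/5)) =-2245/13552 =-0.17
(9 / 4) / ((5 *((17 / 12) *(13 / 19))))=513 / 1105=0.46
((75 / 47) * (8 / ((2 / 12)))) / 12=300 / 47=6.38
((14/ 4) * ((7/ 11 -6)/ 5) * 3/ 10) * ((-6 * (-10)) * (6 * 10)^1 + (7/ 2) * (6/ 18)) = -8923691/ 2200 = -4056.22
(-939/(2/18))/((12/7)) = -19719/4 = -4929.75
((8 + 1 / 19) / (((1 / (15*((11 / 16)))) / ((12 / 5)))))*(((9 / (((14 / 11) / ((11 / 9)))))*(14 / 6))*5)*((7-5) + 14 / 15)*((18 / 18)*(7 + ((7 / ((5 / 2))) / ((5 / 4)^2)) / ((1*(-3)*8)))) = 1939156527 / 4750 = 408243.48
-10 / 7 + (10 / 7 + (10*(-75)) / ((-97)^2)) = -750 / 9409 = -0.08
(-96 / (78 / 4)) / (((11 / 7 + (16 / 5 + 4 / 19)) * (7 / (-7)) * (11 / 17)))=723520 / 473759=1.53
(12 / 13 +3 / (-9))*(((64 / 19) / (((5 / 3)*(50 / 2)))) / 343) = 1472 / 10590125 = 0.00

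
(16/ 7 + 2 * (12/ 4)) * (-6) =-348/ 7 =-49.71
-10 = -10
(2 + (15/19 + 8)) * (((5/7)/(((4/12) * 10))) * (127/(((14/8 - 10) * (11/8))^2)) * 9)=20.54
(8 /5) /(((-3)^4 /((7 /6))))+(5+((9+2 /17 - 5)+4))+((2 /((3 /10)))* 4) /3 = 455021 /20655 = 22.03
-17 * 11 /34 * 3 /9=-11 /6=-1.83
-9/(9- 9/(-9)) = -9/10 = -0.90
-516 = -516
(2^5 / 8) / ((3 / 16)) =64 / 3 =21.33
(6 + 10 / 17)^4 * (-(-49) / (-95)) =-7710244864 / 7934495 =-971.74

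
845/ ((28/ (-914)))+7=-386067/ 14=-27576.21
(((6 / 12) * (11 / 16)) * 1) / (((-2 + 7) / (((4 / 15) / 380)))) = 0.00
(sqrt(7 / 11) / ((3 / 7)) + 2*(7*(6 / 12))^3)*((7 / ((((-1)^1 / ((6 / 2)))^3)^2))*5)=2235403.75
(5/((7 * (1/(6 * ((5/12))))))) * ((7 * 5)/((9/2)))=125/9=13.89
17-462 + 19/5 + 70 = -1856/5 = -371.20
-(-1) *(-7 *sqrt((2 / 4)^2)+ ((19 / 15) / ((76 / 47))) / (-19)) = -4037 / 1140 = -3.54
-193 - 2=-195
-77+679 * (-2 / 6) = -303.33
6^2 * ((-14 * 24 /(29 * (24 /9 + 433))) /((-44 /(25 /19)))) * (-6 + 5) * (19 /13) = -226800 /5420129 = -0.04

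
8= 8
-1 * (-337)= 337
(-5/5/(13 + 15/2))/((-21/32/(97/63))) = 6208/54243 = 0.11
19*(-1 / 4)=-19 / 4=-4.75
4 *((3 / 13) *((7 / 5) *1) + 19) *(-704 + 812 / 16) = -252456 / 5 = -50491.20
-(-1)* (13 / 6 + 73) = 451 / 6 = 75.17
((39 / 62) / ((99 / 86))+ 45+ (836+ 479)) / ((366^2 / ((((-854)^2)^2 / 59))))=49739432154076 / 543213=91565246.33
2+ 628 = 630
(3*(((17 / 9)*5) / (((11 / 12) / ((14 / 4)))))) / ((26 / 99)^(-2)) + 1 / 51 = 13711417 / 1832787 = 7.48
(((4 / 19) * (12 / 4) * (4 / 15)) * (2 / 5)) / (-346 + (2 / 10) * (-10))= -8 / 41325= -0.00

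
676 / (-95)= -676 / 95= -7.12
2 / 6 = 1 / 3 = 0.33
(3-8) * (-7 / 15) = 7 / 3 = 2.33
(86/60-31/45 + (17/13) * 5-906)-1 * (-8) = -1042139/1170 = -890.72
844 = 844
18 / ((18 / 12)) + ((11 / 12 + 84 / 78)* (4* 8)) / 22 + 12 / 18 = 15.57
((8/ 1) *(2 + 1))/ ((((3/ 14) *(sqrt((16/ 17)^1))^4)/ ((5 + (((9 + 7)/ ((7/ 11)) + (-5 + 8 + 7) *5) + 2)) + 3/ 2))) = 338419/ 32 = 10575.59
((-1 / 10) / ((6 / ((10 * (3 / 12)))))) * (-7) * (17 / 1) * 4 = 119 / 6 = 19.83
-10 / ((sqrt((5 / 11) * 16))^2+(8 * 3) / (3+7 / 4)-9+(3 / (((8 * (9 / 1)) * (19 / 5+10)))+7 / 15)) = -17305200 / 6567401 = -2.64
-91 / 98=-13 / 14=-0.93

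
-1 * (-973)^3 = 921167317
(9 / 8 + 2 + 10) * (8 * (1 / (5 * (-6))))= -3.50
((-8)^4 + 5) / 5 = 820.20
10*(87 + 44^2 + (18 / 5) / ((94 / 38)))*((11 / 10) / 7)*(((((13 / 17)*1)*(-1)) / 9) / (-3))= 68031821 / 755055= 90.10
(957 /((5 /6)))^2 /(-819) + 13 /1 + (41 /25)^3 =-2264866314 /1421875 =-1592.87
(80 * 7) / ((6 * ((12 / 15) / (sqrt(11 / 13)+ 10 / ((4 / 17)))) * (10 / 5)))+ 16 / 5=175 * sqrt(143) / 39+ 74471 / 30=2536.03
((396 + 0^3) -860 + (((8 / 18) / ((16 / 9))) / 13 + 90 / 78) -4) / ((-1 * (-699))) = -24275 / 36348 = -0.67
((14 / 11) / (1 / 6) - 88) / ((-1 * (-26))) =-34 / 11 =-3.09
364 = 364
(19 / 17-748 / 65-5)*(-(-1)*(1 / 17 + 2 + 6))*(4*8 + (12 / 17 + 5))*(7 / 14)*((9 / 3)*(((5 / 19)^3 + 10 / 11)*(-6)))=17097847131834 / 438077471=39029.28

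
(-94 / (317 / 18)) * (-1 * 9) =15228 / 317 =48.04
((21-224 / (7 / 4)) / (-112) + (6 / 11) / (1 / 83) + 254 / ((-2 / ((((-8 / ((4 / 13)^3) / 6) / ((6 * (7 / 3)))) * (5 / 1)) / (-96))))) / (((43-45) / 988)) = -4312344101 / 354816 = -12153.75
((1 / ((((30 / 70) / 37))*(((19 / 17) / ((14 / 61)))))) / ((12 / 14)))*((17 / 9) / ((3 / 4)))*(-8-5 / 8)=-84357077 / 187758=-449.29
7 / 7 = 1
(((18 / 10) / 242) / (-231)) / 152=-3 / 14161840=-0.00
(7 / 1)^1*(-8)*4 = -224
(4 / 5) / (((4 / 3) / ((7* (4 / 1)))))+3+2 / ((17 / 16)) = 1843 / 85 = 21.68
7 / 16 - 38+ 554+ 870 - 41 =1345.44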